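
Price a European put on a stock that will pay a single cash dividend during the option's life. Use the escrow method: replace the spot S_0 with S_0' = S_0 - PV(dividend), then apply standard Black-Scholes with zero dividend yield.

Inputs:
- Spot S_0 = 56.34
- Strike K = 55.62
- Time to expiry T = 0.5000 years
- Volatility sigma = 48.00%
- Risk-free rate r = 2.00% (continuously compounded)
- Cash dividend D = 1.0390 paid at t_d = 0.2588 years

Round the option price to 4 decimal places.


Answer: Price = 7.3175

Derivation:
PV(D) = D * exp(-r * t_d) = 1.0390 * 0.99483737 = 1.03363603
S_0' = S_0 - PV(D) = 56.3400 - 1.03363603 = 55.30636397
d1 = (ln(S_0'/K) + (r + sigma^2/2)*T) / (sigma*sqrt(T)) = 0.18250760
d2 = d1 - sigma*sqrt(T) = -0.15690365
exp(-rT) = 0.99004983
N(-d1) = 0.42759219; N(-d2) = 0.56233961
P = K * exp(-rT) * N(-d2) - S_0' * N(-d1) = 55.6200 * 0.99004983 * 0.56233961 - 55.30636397 * 0.42759219 = 7.3175


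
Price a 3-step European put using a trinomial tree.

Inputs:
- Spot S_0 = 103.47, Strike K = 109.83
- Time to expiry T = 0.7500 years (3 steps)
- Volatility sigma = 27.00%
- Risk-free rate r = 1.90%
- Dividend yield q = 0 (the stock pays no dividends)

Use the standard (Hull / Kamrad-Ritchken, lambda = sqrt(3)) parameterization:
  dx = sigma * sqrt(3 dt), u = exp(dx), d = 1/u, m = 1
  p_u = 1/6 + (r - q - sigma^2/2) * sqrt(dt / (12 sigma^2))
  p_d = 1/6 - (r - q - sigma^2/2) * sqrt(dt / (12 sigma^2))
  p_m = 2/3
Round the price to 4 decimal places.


dt = T/N = 0.250000; dx = sigma*sqrt(3*dt) = 0.233827
u = exp(dx) = 1.263426; d = 1/u = 0.791499
p_u = 0.157338, p_m = 0.666667, p_d = 0.175995
Discount per step: exp(-r*dt) = 0.995261
Stock lattice S(k, j) with j the centered position index:
  k=0: S(0,+0) = 103.4700
  k=1: S(1,-1) = 81.8964; S(1,+0) = 103.4700; S(1,+1) = 130.7267
  k=2: S(2,-2) = 64.8209; S(2,-1) = 81.8964; S(2,+0) = 103.4700; S(2,+1) = 130.7267; S(2,+2) = 165.1634
  k=3: S(3,-3) = 51.3057; S(3,-2) = 64.8209; S(3,-1) = 81.8964; S(3,+0) = 103.4700; S(3,+1) = 130.7267; S(3,+2) = 165.1634; S(3,+3) = 208.6717
Terminal payoffs V(N, j) = max(K - S_T, 0):
  V(3,-3) = 58.524337; V(3,-2) = 45.009105; V(3,-1) = 27.933615; V(3,+0) = 6.360000; V(3,+1) = 0.000000; V(3,+2) = 0.000000; V(3,+3) = 0.000000
Backward induction: V(k, j) = exp(-r*dt) * [p_u * V(k+1, j+1) + p_m * V(k+1, j) + p_d * V(k+1, j-1)]
  V(2,-2) = exp(-r*dt) * [p_u*27.933615 + p_m*45.009105 + p_d*58.524337] = 44.489267
  V(2,-1) = exp(-r*dt) * [p_u*6.360000 + p_m*27.933615 + p_d*45.009105] = 27.413939
  V(2,+0) = exp(-r*dt) * [p_u*0.000000 + p_m*6.360000 + p_d*27.933615] = 9.112792
  V(2,+1) = exp(-r*dt) * [p_u*0.000000 + p_m*0.000000 + p_d*6.360000] = 1.114025
  V(2,+2) = exp(-r*dt) * [p_u*0.000000 + p_m*0.000000 + p_d*0.000000] = 0.000000
  V(1,-1) = exp(-r*dt) * [p_u*9.112792 + p_m*27.413939 + p_d*44.489267] = 27.409142
  V(1,+0) = exp(-r*dt) * [p_u*1.114025 + p_m*9.112792 + p_d*27.413939] = 11.022711
  V(1,+1) = exp(-r*dt) * [p_u*0.000000 + p_m*1.114025 + p_d*9.112792] = 2.335371
  V(0,+0) = exp(-r*dt) * [p_u*2.335371 + p_m*11.022711 + p_d*27.409142] = 12.480370

Answer: Price = V(0,0) = 12.4804


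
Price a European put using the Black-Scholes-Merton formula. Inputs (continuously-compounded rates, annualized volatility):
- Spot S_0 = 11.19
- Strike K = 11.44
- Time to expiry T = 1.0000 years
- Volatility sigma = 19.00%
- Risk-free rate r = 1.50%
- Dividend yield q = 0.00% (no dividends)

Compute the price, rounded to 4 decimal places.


d1 = (ln(S/K) + (r - q + 0.5*sigma^2) * T) / (sigma * sqrt(T)) = 0.05765545
d2 = d1 - sigma * sqrt(T) = -0.13234455
exp(-rT) = 0.98511194; exp(-qT) = 1.00000000
P = K * exp(-rT) * N(-d2) - S_0 * exp(-qT) * N(-d1)
N(-d1) = 0.47701154; N(-d2) = 0.55264411
P = 11.4400 * 0.98511194 * 0.55264411 - 11.1900 * 1.00000000 * 0.47701154 = 0.8904

Answer: Price = 0.8904


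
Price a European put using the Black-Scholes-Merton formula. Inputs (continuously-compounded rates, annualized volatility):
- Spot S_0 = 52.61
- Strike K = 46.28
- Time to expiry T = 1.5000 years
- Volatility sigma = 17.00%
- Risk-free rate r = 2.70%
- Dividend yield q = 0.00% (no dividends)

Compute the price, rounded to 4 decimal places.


Answer: Price = 1.1847

Derivation:
d1 = (ln(S/K) + (r - q + 0.5*sigma^2) * T) / (sigma * sqrt(T)) = 0.91433839
d2 = d1 - sigma * sqrt(T) = 0.70613176
exp(-rT) = 0.96030916; exp(-qT) = 1.00000000
P = K * exp(-rT) * N(-d2) - S_0 * exp(-qT) * N(-d1)
N(-d1) = 0.18026953; N(-d2) = 0.24005310
P = 46.2800 * 0.96030916 * 0.24005310 - 52.6100 * 1.00000000 * 0.18026953 = 1.1847


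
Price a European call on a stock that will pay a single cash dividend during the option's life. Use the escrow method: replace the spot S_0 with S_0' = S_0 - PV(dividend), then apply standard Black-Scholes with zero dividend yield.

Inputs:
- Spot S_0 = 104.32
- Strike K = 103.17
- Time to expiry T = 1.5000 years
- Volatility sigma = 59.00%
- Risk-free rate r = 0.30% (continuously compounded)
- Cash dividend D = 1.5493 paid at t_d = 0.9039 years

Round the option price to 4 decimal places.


Answer: Price = 29.0198

Derivation:
PV(D) = D * exp(-r * t_d) = 1.5493 * 0.99729197 = 1.54510445
S_0' = S_0 - PV(D) = 104.3200 - 1.54510445 = 102.77489555
d1 = (ln(S_0'/K) + (r + sigma^2/2)*T) / (sigma*sqrt(T)) = 0.36221726
d2 = d1 - sigma*sqrt(T) = -0.36038221
exp(-rT) = 0.99551011
N(d1) = 0.64140516; N(d2) = 0.35928066
C = S_0' * N(d1) - K * exp(-rT) * N(d2) = 102.77489555 * 0.64140516 - 103.1700 * 0.99551011 * 0.35928066 = 29.0198


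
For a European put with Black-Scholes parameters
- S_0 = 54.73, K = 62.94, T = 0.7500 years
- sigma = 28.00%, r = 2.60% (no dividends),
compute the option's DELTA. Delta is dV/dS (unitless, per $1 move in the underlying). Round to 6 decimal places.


d1 = -0.3747410959; d2 = -0.6172282089
phi(d1) = 0.3718911862; exp(-qT) = 1.0000000000; exp(-rT) = 0.9806888952
N(-d1) = 0.6460734872
Delta = -exp(-qT) * N(-d1) = -1.0000000000 * 0.6460734872 = -0.646073

Answer: Delta = -0.646073


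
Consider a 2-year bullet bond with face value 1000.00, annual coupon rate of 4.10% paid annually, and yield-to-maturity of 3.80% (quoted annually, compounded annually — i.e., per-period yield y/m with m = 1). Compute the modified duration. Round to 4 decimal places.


Answer: Modified duration = 1.8889

Derivation:
Coupon per period c = face * coupon_rate / m = 41.000000
Periods per year m = 1; per-period yield y/m = 0.038000
Number of cashflows N = 2
Cashflows (t years, CF_t, discount factor 1/(1+y/m)^(m*t), PV):
  t = 1.0000: CF_t = 41.000000, DF = 0.963391, PV = 39.499037
  t = 2.0000: CF_t = 1041.000000, DF = 0.928122, PV = 966.175504
Price P = sum_t PV_t = 1005.674541
First compute Macaulay numerator sum_t t * PV_t:
  t * PV_t at t = 1.0000: 39.499037
  t * PV_t at t = 2.0000: 1932.351008
Macaulay duration D = 1971.850045 / 1005.674541 = 1.960724
Modified duration = D / (1 + y/m) = 1.960724 / (1 + 0.038000) = 1.888944


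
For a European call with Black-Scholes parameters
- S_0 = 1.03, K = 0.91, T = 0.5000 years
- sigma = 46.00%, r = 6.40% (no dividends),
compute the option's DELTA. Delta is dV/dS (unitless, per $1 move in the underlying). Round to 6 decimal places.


d1 = 0.6418361575; d2 = 0.3165670381
phi(d1) = 0.3246799472; exp(-qT) = 1.0000000000; exp(-rT) = 0.9685065821
N(d1) = 0.7395102149
Delta = exp(-qT) * N(d1) = 1.0000000000 * 0.7395102149 = 0.739510

Answer: Delta = 0.739510


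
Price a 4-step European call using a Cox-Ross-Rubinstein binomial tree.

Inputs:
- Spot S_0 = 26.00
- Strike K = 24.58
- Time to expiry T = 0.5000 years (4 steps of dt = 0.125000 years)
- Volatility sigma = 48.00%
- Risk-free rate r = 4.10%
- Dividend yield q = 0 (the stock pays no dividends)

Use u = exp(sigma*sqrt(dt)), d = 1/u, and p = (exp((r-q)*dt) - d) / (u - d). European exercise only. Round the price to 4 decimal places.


dt = T/N = 0.125000
u = exp(sigma*sqrt(dt)) = 1.184956; d = 1/u = 0.843913
p = (exp((r-q)*dt) - d) / (u - d) = 0.472741
Discount per step: exp(-r*dt) = 0.994888
Stock lattice S(k, i) with i counting down-moves:
  k=0: S(0,0) = 26.0000
  k=1: S(1,0) = 30.8089; S(1,1) = 21.9417
  k=2: S(2,0) = 36.5071; S(2,1) = 26.0000; S(2,2) = 18.5169
  k=3: S(3,0) = 43.2594; S(3,1) = 30.8089; S(3,2) = 21.9417; S(3,3) = 15.6267
  k=4: S(4,0) = 51.2604; S(4,1) = 36.5071; S(4,2) = 26.0000; S(4,3) = 18.5169; S(4,4) = 13.1876
Terminal payoffs V(N, i) = max(S_T - K, 0):
  V(4,0) = 26.680427; V(4,1) = 11.927138; V(4,2) = 1.420000; V(4,3) = 0.000000; V(4,4) = 0.000000
Backward induction: V(k, i) = exp(-r*dt) * [p * V(k+1, i) + (1-p) * V(k+1, i+1)].
  V(3,0) = exp(-r*dt) * [p*26.680427 + (1-p)*11.927138] = 18.805001
  V(3,1) = exp(-r*dt) * [p*11.927138 + (1-p)*1.420000] = 6.354506
  V(3,2) = exp(-r*dt) * [p*1.420000 + (1-p)*0.000000] = 0.667861
  V(3,3) = exp(-r*dt) * [p*0.000000 + (1-p)*0.000000] = 0.000000
  V(2,0) = exp(-r*dt) * [p*18.805001 + (1-p)*6.354506] = 12.177796
  V(2,1) = exp(-r*dt) * [p*6.354506 + (1-p)*0.667861] = 3.339015
  V(2,2) = exp(-r*dt) * [p*0.667861 + (1-p)*0.000000] = 0.314111
  V(1,0) = exp(-r*dt) * [p*12.177796 + (1-p)*3.339015] = 7.479042
  V(1,1) = exp(-r*dt) * [p*3.339015 + (1-p)*0.314111] = 1.735192
  V(0,0) = exp(-r*dt) * [p*7.479042 + (1-p)*1.735192] = 4.427796

Answer: Price = V(0,0) = 4.4278


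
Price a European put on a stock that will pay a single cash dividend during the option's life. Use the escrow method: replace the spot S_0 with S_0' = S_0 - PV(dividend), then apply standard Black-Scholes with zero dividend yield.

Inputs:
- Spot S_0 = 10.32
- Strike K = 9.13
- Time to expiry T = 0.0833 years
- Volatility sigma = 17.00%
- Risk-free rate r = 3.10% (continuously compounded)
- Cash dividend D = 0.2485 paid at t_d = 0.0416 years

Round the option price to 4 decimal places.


PV(D) = D * exp(-r * t_d) = 0.2485 * 0.99871123 = 0.24817974
S_0' = S_0 - PV(D) = 10.3200 - 0.24817974 = 10.07182026
d1 = (ln(S_0'/K) + (r + sigma^2/2)*T) / (sigma*sqrt(T)) = 2.07809703
d2 = d1 - sigma*sqrt(T) = 2.02903207
exp(-rT) = 0.99742103
N(-d1) = 0.01885021; N(-d2) = 0.02122751
P = K * exp(-rT) * N(-d2) - S_0' * N(-d1) = 9.1300 * 0.99742103 * 0.02122751 - 10.07182026 * 0.01885021 = 0.0035

Answer: Price = 0.0035


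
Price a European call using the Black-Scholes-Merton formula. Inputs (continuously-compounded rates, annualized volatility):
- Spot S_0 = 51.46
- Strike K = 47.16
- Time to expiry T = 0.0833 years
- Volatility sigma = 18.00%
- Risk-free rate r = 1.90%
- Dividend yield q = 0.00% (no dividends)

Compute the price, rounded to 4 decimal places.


d1 = (ln(S/K) + (r - q + 0.5*sigma^2) * T) / (sigma * sqrt(T)) = 1.73607176
d2 = d1 - sigma * sqrt(T) = 1.68412063
exp(-rT) = 0.99841855; exp(-qT) = 1.00000000
C = S_0 * exp(-qT) * N(d1) - K * exp(-rT) * N(d2)
N(d1) = 0.95872443; N(d2) = 0.95392082
C = 51.4600 * 1.00000000 * 0.95872443 - 47.1600 * 0.99841855 * 0.95392082 = 4.4202

Answer: Price = 4.4202


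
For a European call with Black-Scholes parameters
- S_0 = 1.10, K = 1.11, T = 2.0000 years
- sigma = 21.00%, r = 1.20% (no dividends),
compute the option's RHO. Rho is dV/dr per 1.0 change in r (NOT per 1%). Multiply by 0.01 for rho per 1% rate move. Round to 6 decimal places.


Answer: Rho = 0.998946

Derivation:
d1 = 0.1988322464; d2 = -0.0981526017
phi(d1) = 0.3911337663; exp(-qT) = 1.0000000000; exp(-rT) = 0.9762857098
N(d2) = 0.4609055595
Rho = K*T*exp(-rT)*N(d2) = 1.1100 * 2.0000 * 0.9762857098 * 0.4609055595 = 0.998946


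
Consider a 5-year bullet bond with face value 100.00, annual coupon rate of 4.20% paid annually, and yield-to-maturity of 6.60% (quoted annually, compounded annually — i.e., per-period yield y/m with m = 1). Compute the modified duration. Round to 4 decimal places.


Coupon per period c = face * coupon_rate / m = 4.200000
Periods per year m = 1; per-period yield y/m = 0.066000
Number of cashflows N = 5
Cashflows (t years, CF_t, discount factor 1/(1+y/m)^(m*t), PV):
  t = 1.0000: CF_t = 4.200000, DF = 0.938086, PV = 3.939962
  t = 2.0000: CF_t = 4.200000, DF = 0.880006, PV = 3.696025
  t = 3.0000: CF_t = 4.200000, DF = 0.825521, PV = 3.467190
  t = 4.0000: CF_t = 4.200000, DF = 0.774410, PV = 3.252524
  t = 5.0000: CF_t = 104.200000, DF = 0.726464, PV = 75.697528
Price P = sum_t PV_t = 90.053229
First compute Macaulay numerator sum_t t * PV_t:
  t * PV_t at t = 1.0000: 3.939962
  t * PV_t at t = 2.0000: 7.392050
  t * PV_t at t = 3.0000: 10.401571
  t * PV_t at t = 4.0000: 13.010095
  t * PV_t at t = 5.0000: 378.487638
Macaulay duration D = 413.231316 / 90.053229 = 4.588745
Modified duration = D / (1 + y/m) = 4.588745 / (1 + 0.066000) = 4.304639

Answer: Modified duration = 4.3046


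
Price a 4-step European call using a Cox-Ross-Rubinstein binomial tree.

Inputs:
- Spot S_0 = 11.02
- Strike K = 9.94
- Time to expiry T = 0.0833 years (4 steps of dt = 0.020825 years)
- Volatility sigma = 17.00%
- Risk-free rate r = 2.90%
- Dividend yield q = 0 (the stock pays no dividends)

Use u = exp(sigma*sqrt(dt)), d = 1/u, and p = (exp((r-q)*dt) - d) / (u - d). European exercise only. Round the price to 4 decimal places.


Answer: Price = V(0,0) = 1.1040

Derivation:
dt = T/N = 0.020825
u = exp(sigma*sqrt(dt)) = 1.024836; d = 1/u = 0.975766
p = (exp((r-q)*dt) - d) / (u - d) = 0.506178
Discount per step: exp(-r*dt) = 0.999396
Stock lattice S(k, i) with i counting down-moves:
  k=0: S(0,0) = 11.0200
  k=1: S(1,0) = 11.2937; S(1,1) = 10.7529
  k=2: S(2,0) = 11.5742; S(2,1) = 11.0200; S(2,2) = 10.4924
  k=3: S(3,0) = 11.8616; S(3,1) = 11.2937; S(3,2) = 10.7529; S(3,3) = 10.2381
  k=4: S(4,0) = 12.1562; S(4,1) = 11.5742; S(4,2) = 11.0200; S(4,3) = 10.4924; S(4,4) = 9.9900
Terminal payoffs V(N, i) = max(S_T - K, 0):
  V(4,0) = 2.216229; V(4,1) = 1.634180; V(4,2) = 1.080000; V(4,3) = 0.552354; V(4,4) = 0.049973
Backward induction: V(k, i) = exp(-r*dt) * [p * V(k+1, i) + (1-p) * V(k+1, i+1)].
  V(3,0) = exp(-r*dt) * [p*2.216229 + (1-p)*1.634180] = 1.927636
  V(3,1) = exp(-r*dt) * [p*1.634180 + (1-p)*1.080000] = 1.359693
  V(3,2) = exp(-r*dt) * [p*1.080000 + (1-p)*0.552354] = 0.818942
  V(3,3) = exp(-r*dt) * [p*0.552354 + (1-p)*0.049973] = 0.304084
  V(2,0) = exp(-r*dt) * [p*1.927636 + (1-p)*1.359693] = 1.646179
  V(2,1) = exp(-r*dt) * [p*1.359693 + (1-p)*0.818942] = 1.091999
  V(2,2) = exp(-r*dt) * [p*0.818942 + (1-p)*0.304084] = 0.564353
  V(1,0) = exp(-r*dt) * [p*1.646179 + (1-p)*1.091999] = 1.371684
  V(1,1) = exp(-r*dt) * [p*1.091999 + (1-p)*0.564353] = 0.830934
  V(0,0) = exp(-r*dt) * [p*1.371684 + (1-p)*0.830934] = 1.103983


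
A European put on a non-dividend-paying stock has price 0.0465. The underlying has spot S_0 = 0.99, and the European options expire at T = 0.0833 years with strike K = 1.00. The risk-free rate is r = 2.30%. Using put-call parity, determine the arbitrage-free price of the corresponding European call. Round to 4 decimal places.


Answer: Call price = 0.0384

Derivation:
Put-call parity: C - P = S_0 * exp(-qT) - K * exp(-rT).
S_0 * exp(-qT) = 0.9900 * 1.00000000 = 0.99000000
K * exp(-rT) = 1.0000 * 0.99808593 = 0.99808593
C = P + S*exp(-qT) - K*exp(-rT)
C = 0.0465 + 0.99000000 - 0.99808593 = 0.0384


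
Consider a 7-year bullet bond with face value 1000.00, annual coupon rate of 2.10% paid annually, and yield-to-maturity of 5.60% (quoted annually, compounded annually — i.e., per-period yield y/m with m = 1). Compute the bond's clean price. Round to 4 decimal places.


Coupon per period c = face * coupon_rate / m = 21.000000
Periods per year m = 1; per-period yield y/m = 0.056000
Number of cashflows N = 7
Cashflows (t years, CF_t, discount factor 1/(1+y/m)^(m*t), PV):
  t = 1.0000: CF_t = 21.000000, DF = 0.946970, PV = 19.886364
  t = 2.0000: CF_t = 21.000000, DF = 0.896752, PV = 18.831784
  t = 3.0000: CF_t = 21.000000, DF = 0.849197, PV = 17.833129
  t = 4.0000: CF_t = 21.000000, DF = 0.804163, PV = 16.887432
  t = 5.0000: CF_t = 21.000000, DF = 0.761518, PV = 15.991887
  t = 6.0000: CF_t = 21.000000, DF = 0.721135, PV = 15.143832
  t = 7.0000: CF_t = 1021.000000, DF = 0.682893, PV = 697.233611
Price P = sum_t PV_t = 801.808038

Answer: Price = 801.8080


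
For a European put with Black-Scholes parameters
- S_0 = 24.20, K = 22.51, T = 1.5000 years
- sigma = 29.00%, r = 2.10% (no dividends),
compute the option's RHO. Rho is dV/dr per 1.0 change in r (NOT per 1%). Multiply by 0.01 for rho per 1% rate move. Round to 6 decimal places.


Answer: Rho = -14.862240

Derivation:
d1 = 0.4700992530; d2 = 0.1149232403
phi(d1) = 0.3572086597; exp(-qT) = 1.0000000000; exp(-rT) = 0.9689909565
N(-d2) = 0.4542529820
Rho = -K*T*exp(-rT)*N(-d2) = -22.5100 * 1.5000 * 0.9689909565 * 0.4542529820 = -14.862240


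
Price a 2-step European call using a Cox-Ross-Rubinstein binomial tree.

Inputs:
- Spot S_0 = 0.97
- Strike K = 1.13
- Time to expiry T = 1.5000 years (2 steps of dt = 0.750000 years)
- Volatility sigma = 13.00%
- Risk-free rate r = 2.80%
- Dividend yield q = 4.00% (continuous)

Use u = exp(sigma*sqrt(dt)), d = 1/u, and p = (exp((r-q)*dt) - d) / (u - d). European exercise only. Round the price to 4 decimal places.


dt = T/N = 0.750000
u = exp(sigma*sqrt(dt)) = 1.119165; d = 1/u = 0.893523
p = (exp((r-q)*dt) - d) / (u - d) = 0.432177
Discount per step: exp(-r*dt) = 0.979219
Stock lattice S(k, i) with i counting down-moves:
  k=0: S(0,0) = 0.9700
  k=1: S(1,0) = 1.0856; S(1,1) = 0.8667
  k=2: S(2,0) = 1.2150; S(2,1) = 0.9700; S(2,2) = 0.7744
Terminal payoffs V(N, i) = max(S_T - K, 0):
  V(2,0) = 0.084955; V(2,1) = 0.000000; V(2,2) = 0.000000
Backward induction: V(k, i) = exp(-r*dt) * [p * V(k+1, i) + (1-p) * V(k+1, i+1)].
  V(1,0) = exp(-r*dt) * [p*0.084955 + (1-p)*0.000000] = 0.035953
  V(1,1) = exp(-r*dt) * [p*0.000000 + (1-p)*0.000000] = 0.000000
  V(0,0) = exp(-r*dt) * [p*0.035953 + (1-p)*0.000000] = 0.015215

Answer: Price = V(0,0) = 0.0152


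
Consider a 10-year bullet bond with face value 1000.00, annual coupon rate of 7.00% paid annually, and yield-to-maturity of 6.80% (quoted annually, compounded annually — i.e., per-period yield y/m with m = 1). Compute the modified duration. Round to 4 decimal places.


Coupon per period c = face * coupon_rate / m = 70.000000
Periods per year m = 1; per-period yield y/m = 0.068000
Number of cashflows N = 10
Cashflows (t years, CF_t, discount factor 1/(1+y/m)^(m*t), PV):
  t = 1.0000: CF_t = 70.000000, DF = 0.936330, PV = 65.543071
  t = 2.0000: CF_t = 70.000000, DF = 0.876713, PV = 61.369917
  t = 3.0000: CF_t = 70.000000, DF = 0.820892, PV = 57.462469
  t = 4.0000: CF_t = 70.000000, DF = 0.768626, PV = 53.803810
  t = 5.0000: CF_t = 70.000000, DF = 0.719687, PV = 50.378099
  t = 6.0000: CF_t = 70.000000, DF = 0.673864, PV = 47.170505
  t = 7.0000: CF_t = 70.000000, DF = 0.630959, PV = 44.167139
  t = 8.0000: CF_t = 70.000000, DF = 0.590786, PV = 41.354999
  t = 9.0000: CF_t = 70.000000, DF = 0.553170, PV = 38.721910
  t = 10.0000: CF_t = 1070.000000, DF = 0.517950, PV = 554.206035
Price P = sum_t PV_t = 1014.177954
First compute Macaulay numerator sum_t t * PV_t:
  t * PV_t at t = 1.0000: 65.543071
  t * PV_t at t = 2.0000: 122.739834
  t * PV_t at t = 3.0000: 172.387407
  t * PV_t at t = 4.0000: 215.215239
  t * PV_t at t = 5.0000: 251.890496
  t * PV_t at t = 6.0000: 283.023029
  t * PV_t at t = 7.0000: 309.169975
  t * PV_t at t = 8.0000: 330.839995
  t * PV_t at t = 9.0000: 348.497186
  t * PV_t at t = 10.0000: 5542.060351
Macaulay duration D = 7641.366582 / 1014.177954 = 7.534542
Modified duration = D / (1 + y/m) = 7.534542 / (1 + 0.068000) = 7.054815

Answer: Modified duration = 7.0548


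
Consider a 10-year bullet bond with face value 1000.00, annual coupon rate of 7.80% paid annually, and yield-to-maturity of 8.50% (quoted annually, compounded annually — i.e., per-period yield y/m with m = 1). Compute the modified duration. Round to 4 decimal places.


Answer: Modified duration = 6.6627

Derivation:
Coupon per period c = face * coupon_rate / m = 78.000000
Periods per year m = 1; per-period yield y/m = 0.085000
Number of cashflows N = 10
Cashflows (t years, CF_t, discount factor 1/(1+y/m)^(m*t), PV):
  t = 1.0000: CF_t = 78.000000, DF = 0.921659, PV = 71.889401
  t = 2.0000: CF_t = 78.000000, DF = 0.849455, PV = 66.257512
  t = 3.0000: CF_t = 78.000000, DF = 0.782908, PV = 61.066832
  t = 4.0000: CF_t = 78.000000, DF = 0.721574, PV = 56.282794
  t = 5.0000: CF_t = 78.000000, DF = 0.665045, PV = 51.873543
  t = 6.0000: CF_t = 78.000000, DF = 0.612945, PV = 47.809717
  t = 7.0000: CF_t = 78.000000, DF = 0.564926, PV = 44.064255
  t = 8.0000: CF_t = 78.000000, DF = 0.520669, PV = 40.612217
  t = 9.0000: CF_t = 78.000000, DF = 0.479880, PV = 37.430615
  t = 10.0000: CF_t = 1078.000000, DF = 0.442285, PV = 476.783677
Price P = sum_t PV_t = 954.070564
First compute Macaulay numerator sum_t t * PV_t:
  t * PV_t at t = 1.0000: 71.889401
  t * PV_t at t = 2.0000: 132.515025
  t * PV_t at t = 3.0000: 183.200495
  t * PV_t at t = 4.0000: 225.131177
  t * PV_t at t = 5.0000: 259.367715
  t * PV_t at t = 6.0000: 286.858302
  t * PV_t at t = 7.0000: 308.449788
  t * PV_t at t = 8.0000: 324.897735
  t * PV_t at t = 9.0000: 336.875532
  t * PV_t at t = 10.0000: 4767.836774
Macaulay duration D = 6897.021944 / 954.070564 = 7.229048
Modified duration = D / (1 + y/m) = 7.229048 / (1 + 0.085000) = 6.662717


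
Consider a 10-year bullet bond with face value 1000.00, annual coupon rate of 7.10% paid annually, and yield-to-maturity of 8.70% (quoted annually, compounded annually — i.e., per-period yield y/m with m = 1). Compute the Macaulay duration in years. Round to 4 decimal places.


Answer: Macaulay duration = 7.3303 years

Derivation:
Coupon per period c = face * coupon_rate / m = 71.000000
Periods per year m = 1; per-period yield y/m = 0.087000
Number of cashflows N = 10
Cashflows (t years, CF_t, discount factor 1/(1+y/m)^(m*t), PV):
  t = 1.0000: CF_t = 71.000000, DF = 0.919963, PV = 65.317387
  t = 2.0000: CF_t = 71.000000, DF = 0.846332, PV = 60.089593
  t = 3.0000: CF_t = 71.000000, DF = 0.778595, PV = 55.280214
  t = 4.0000: CF_t = 71.000000, DF = 0.716278, PV = 50.855763
  t = 5.0000: CF_t = 71.000000, DF = 0.658950, PV = 46.785430
  t = 6.0000: CF_t = 71.000000, DF = 0.606209, PV = 43.040874
  t = 7.0000: CF_t = 71.000000, DF = 0.557690, PV = 39.596020
  t = 8.0000: CF_t = 71.000000, DF = 0.513055, PV = 36.426882
  t = 9.0000: CF_t = 71.000000, DF = 0.471991, PV = 33.511391
  t = 10.0000: CF_t = 1071.000000, DF = 0.434215, PV = 465.043983
Price P = sum_t PV_t = 895.947538
Macaulay numerator sum_t t * PV_t:
  t * PV_t at t = 1.0000: 65.317387
  t * PV_t at t = 2.0000: 120.179185
  t * PV_t at t = 3.0000: 165.840642
  t * PV_t at t = 4.0000: 203.423051
  t * PV_t at t = 5.0000: 233.927152
  t * PV_t at t = 6.0000: 258.245246
  t * PV_t at t = 7.0000: 277.172143
  t * PV_t at t = 8.0000: 291.415054
  t * PV_t at t = 9.0000: 301.602517
  t * PV_t at t = 10.0000: 4650.439834
Macaulay duration D = (sum_t t * PV_t) / P = 6567.562211 / 895.947538 = 7.330298


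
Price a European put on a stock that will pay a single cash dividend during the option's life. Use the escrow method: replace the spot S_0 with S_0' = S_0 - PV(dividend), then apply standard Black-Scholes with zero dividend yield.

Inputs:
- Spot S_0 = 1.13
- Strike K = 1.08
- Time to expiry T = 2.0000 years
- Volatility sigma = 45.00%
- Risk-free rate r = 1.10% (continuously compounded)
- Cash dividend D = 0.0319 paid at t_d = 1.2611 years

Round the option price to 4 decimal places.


PV(D) = D * exp(-r * t_d) = 0.0319 * 0.98622367 = 0.03146054
S_0' = S_0 - PV(D) = 1.1300 - 0.03146054 = 1.09853946
d1 = (ln(S_0'/K) + (r + sigma^2/2)*T) / (sigma*sqrt(T)) = 0.37951285
d2 = d1 - sigma*sqrt(T) = -0.25688326
exp(-rT) = 0.97824024
N(-d1) = 0.35215353; N(-d2) = 0.60136555
P = K * exp(-rT) * N(-d2) - S_0' * N(-d1) = 1.0800 * 0.97824024 * 0.60136555 - 1.09853946 * 0.35215353 = 0.2485

Answer: Price = 0.2485


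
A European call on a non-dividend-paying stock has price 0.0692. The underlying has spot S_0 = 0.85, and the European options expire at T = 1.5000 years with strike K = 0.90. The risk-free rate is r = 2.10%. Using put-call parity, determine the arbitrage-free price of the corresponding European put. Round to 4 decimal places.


Answer: Put price = 0.0913

Derivation:
Put-call parity: C - P = S_0 * exp(-qT) - K * exp(-rT).
S_0 * exp(-qT) = 0.8500 * 1.00000000 = 0.85000000
K * exp(-rT) = 0.9000 * 0.96899096 = 0.87209186
P = C - S*exp(-qT) + K*exp(-rT)
P = 0.0692 - 0.85000000 + 0.87209186 = 0.0913


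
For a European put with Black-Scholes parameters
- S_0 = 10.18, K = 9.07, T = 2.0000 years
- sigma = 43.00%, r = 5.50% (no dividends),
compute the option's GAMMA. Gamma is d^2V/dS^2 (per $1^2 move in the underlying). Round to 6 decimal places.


d1 = 0.6747981630; d2 = 0.0666863312
phi(d1) = 0.3177104602; exp(-qT) = 1.0000000000; exp(-rT) = 0.8958341353
Gamma = exp(-qT) * phi(d1) / (S * sigma * sqrt(T)) = 1.0000000000 * 0.3177104602 / (10.1800 * 0.4300 * 1.4142135624) = 0.051322

Answer: Gamma = 0.051322


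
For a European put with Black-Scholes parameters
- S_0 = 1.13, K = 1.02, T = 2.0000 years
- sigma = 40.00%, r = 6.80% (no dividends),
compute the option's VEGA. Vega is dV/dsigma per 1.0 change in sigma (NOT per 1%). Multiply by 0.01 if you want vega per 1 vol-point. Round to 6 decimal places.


Answer: Vega = 0.497495

Derivation:
d1 = 0.7043048802; d2 = 0.1386194552
phi(d1) = 0.3113115140; exp(-qT) = 1.0000000000; exp(-rT) = 0.8728426325
Vega = S * exp(-qT) * phi(d1) * sqrt(T) = 1.1300 * 1.0000000000 * 0.3113115140 * 1.4142135624 = 0.497495


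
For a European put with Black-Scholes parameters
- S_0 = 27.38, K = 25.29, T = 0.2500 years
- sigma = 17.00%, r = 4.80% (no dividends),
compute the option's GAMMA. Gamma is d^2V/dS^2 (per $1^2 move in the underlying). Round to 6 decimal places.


Answer: Gamma = 0.091774

Derivation:
d1 = 1.1178383433; d2 = 1.0328383433
phi(d1) = 0.2135851250; exp(-qT) = 1.0000000000; exp(-rT) = 0.9880717129
Gamma = exp(-qT) * phi(d1) / (S * sigma * sqrt(T)) = 1.0000000000 * 0.2135851250 / (27.3800 * 0.1700 * 0.5000000000) = 0.091774


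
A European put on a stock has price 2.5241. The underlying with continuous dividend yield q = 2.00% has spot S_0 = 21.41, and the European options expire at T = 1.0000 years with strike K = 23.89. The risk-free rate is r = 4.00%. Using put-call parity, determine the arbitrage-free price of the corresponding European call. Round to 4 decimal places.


Put-call parity: C - P = S_0 * exp(-qT) - K * exp(-rT).
S_0 * exp(-qT) = 21.4100 * 0.98019867 = 20.98605360
K * exp(-rT) = 23.8900 * 0.96078944 = 22.95325970
C = P + S*exp(-qT) - K*exp(-rT)
C = 2.5241 + 20.98605360 - 22.95325970 = 0.5569

Answer: Call price = 0.5569


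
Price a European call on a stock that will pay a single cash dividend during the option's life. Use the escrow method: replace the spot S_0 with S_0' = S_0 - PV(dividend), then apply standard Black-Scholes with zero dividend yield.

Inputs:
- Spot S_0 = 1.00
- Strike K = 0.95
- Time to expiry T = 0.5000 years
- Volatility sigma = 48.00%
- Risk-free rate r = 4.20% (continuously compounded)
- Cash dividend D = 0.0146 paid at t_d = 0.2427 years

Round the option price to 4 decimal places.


PV(D) = D * exp(-r * t_d) = 0.0146 * 0.98985838 = 0.01445193
S_0' = S_0 - PV(D) = 1.0000 - 0.01445193 = 0.98554807
d1 = (ln(S_0'/K) + (r + sigma^2/2)*T) / (sigma*sqrt(T)) = 0.33981170
d2 = d1 - sigma*sqrt(T) = 0.00040045
exp(-rT) = 0.97921896
N(d1) = 0.63300083; N(d2) = 0.50015975
C = S_0' * N(d1) - K * exp(-rT) * N(d2) = 0.98554807 * 0.63300083 - 0.9500 * 0.97921896 * 0.50015975 = 0.1586

Answer: Price = 0.1586


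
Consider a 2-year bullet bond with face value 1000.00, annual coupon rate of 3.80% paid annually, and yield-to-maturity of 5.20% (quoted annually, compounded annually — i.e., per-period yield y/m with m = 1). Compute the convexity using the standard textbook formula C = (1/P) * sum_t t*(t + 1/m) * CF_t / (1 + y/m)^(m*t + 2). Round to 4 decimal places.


Coupon per period c = face * coupon_rate / m = 38.000000
Periods per year m = 1; per-period yield y/m = 0.052000
Number of cashflows N = 2
Cashflows (t years, CF_t, discount factor 1/(1+y/m)^(m*t), PV):
  t = 1.0000: CF_t = 38.000000, DF = 0.950570, PV = 36.121673
  t = 2.0000: CF_t = 1038.000000, DF = 0.903584, PV = 937.920167
Price P = sum_t PV_t = 974.041840
Convexity numerator sum_t t*(t + 1/m) * CF_t / (1+y/m)^(m*t + 2):
  t = 1.0000: term = 65.277930
  t = 2.0000: term = 5084.937797
Convexity = (1/P) * sum = 5150.215726 / 974.041840 = 5.287469

Answer: Convexity = 5.2875


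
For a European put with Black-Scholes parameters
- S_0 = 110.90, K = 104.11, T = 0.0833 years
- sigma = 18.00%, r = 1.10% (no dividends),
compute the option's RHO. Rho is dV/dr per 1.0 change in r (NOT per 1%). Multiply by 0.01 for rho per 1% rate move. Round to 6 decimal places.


d1 = 1.2597728049; d2 = 1.2078216740
phi(d1) = 0.1804228001; exp(-qT) = 1.0000000000; exp(-rT) = 0.9990841197
N(-d2) = 0.1135579313
Rho = -K*T*exp(-rT)*N(-d2) = -104.1100 * 0.0833 * 0.9990841197 * 0.1135579313 = -0.983914

Answer: Rho = -0.983914


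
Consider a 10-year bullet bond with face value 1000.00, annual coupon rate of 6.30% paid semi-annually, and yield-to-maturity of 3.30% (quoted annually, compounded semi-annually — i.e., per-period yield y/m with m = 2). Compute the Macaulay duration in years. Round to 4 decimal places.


Coupon per period c = face * coupon_rate / m = 31.500000
Periods per year m = 2; per-period yield y/m = 0.016500
Number of cashflows N = 20
Cashflows (t years, CF_t, discount factor 1/(1+y/m)^(m*t), PV):
  t = 0.5000: CF_t = 31.500000, DF = 0.983768, PV = 30.988687
  t = 1.0000: CF_t = 31.500000, DF = 0.967799, PV = 30.485673
  t = 1.5000: CF_t = 31.500000, DF = 0.952090, PV = 29.990824
  t = 2.0000: CF_t = 31.500000, DF = 0.936635, PV = 29.504008
  t = 2.5000: CF_t = 31.500000, DF = 0.921432, PV = 29.025094
  t = 3.0000: CF_t = 31.500000, DF = 0.906475, PV = 28.553954
  t = 3.5000: CF_t = 31.500000, DF = 0.891761, PV = 28.090461
  t = 4.0000: CF_t = 31.500000, DF = 0.877285, PV = 27.634492
  t = 4.5000: CF_t = 31.500000, DF = 0.863045, PV = 27.185925
  t = 5.0000: CF_t = 31.500000, DF = 0.849036, PV = 26.744638
  t = 5.5000: CF_t = 31.500000, DF = 0.835254, PV = 26.310515
  t = 6.0000: CF_t = 31.500000, DF = 0.821696, PV = 25.883438
  t = 6.5000: CF_t = 31.500000, DF = 0.808359, PV = 25.463293
  t = 7.0000: CF_t = 31.500000, DF = 0.795237, PV = 25.049969
  t = 7.5000: CF_t = 31.500000, DF = 0.782329, PV = 24.643354
  t = 8.0000: CF_t = 31.500000, DF = 0.769630, PV = 24.243339
  t = 8.5000: CF_t = 31.500000, DF = 0.757137, PV = 23.849817
  t = 9.0000: CF_t = 31.500000, DF = 0.744847, PV = 23.462682
  t = 9.5000: CF_t = 31.500000, DF = 0.732757, PV = 23.081832
  t = 10.0000: CF_t = 1031.500000, DF = 0.720862, PV = 743.569509
Price P = sum_t PV_t = 1253.761504
Macaulay numerator sum_t t * PV_t:
  t * PV_t at t = 0.5000: 15.494343
  t * PV_t at t = 1.0000: 30.485673
  t * PV_t at t = 1.5000: 44.986237
  t * PV_t at t = 2.0000: 59.008017
  t * PV_t at t = 2.5000: 72.562736
  t * PV_t at t = 3.0000: 85.661862
  t * PV_t at t = 3.5000: 98.316615
  t * PV_t at t = 4.0000: 110.537969
  t * PV_t at t = 4.5000: 122.336660
  t * PV_t at t = 5.0000: 133.723190
  t * PV_t at t = 5.5000: 144.707830
  t * PV_t at t = 6.0000: 155.300627
  t * PV_t at t = 6.5000: 165.511407
  t * PV_t at t = 7.0000: 175.349783
  t * PV_t at t = 7.5000: 184.825152
  t * PV_t at t = 8.0000: 193.946708
  t * PV_t at t = 8.5000: 202.723441
  t * PV_t at t = 9.0000: 211.164141
  t * PV_t at t = 9.5000: 219.277405
  t * PV_t at t = 10.0000: 7435.695093
Macaulay duration D = (sum_t t * PV_t) / P = 9861.614889 / 1253.761504 = 7.865623

Answer: Macaulay duration = 7.8656 years


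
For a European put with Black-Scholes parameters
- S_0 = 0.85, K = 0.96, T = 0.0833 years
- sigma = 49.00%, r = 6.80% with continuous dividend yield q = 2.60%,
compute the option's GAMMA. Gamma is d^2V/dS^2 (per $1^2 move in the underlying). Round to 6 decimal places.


Answer: Gamma = 2.471318

Derivation:
d1 = -0.7650702852; d2 = -0.9064928082
phi(d1) = 0.2977191151; exp(-qT) = 0.9978365437; exp(-rT) = 0.9943516125
Gamma = exp(-qT) * phi(d1) / (S * sigma * sqrt(T)) = 0.9978365437 * 0.2977191151 / (0.8500 * 0.4900 * 0.2886173938) = 2.471318


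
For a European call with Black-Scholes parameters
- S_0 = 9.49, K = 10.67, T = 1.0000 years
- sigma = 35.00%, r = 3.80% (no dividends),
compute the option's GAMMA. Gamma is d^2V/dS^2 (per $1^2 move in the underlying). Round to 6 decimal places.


d1 = -0.0512784363; d2 = -0.4012784363
phi(d1) = 0.3984181201; exp(-qT) = 1.0000000000; exp(-rT) = 0.9627129409
Gamma = exp(-qT) * phi(d1) / (S * sigma * sqrt(T)) = 1.0000000000 * 0.3984181201 / (9.4900 * 0.3500 * 1.0000000000) = 0.119951

Answer: Gamma = 0.119951


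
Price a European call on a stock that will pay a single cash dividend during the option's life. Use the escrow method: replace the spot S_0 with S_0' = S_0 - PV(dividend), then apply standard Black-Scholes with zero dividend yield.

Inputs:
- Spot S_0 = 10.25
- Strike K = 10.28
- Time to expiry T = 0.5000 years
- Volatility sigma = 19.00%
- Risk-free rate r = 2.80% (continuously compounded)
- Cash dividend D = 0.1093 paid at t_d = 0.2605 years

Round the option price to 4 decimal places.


PV(D) = D * exp(-r * t_d) = 0.1093 * 0.99273254 = 0.10850567
S_0' = S_0 - PV(D) = 10.2500 - 0.10850567 = 10.14149433
d1 = (ln(S_0'/K) + (r + sigma^2/2)*T) / (sigma*sqrt(T)) = 0.07041367
d2 = d1 - sigma*sqrt(T) = -0.06393661
exp(-rT) = 0.98609754
N(d1) = 0.52806780; N(d2) = 0.47451035
C = S_0' * N(d1) - K * exp(-rT) * N(d2) = 10.14149433 * 0.52806780 - 10.2800 * 0.98609754 * 0.47451035 = 0.5452

Answer: Price = 0.5452


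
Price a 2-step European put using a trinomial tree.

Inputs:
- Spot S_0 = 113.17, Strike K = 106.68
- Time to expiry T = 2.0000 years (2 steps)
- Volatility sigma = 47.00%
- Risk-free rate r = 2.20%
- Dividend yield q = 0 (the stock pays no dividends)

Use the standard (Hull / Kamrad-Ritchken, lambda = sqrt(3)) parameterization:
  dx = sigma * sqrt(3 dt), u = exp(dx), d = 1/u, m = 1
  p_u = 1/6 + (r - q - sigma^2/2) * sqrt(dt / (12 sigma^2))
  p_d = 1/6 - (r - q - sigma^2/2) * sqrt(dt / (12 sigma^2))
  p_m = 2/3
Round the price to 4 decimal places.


dt = T/N = 1.000000; dx = sigma*sqrt(3*dt) = 0.814064
u = exp(dx) = 2.257062; d = 1/u = 0.443054
p_u = 0.112340, p_m = 0.666667, p_d = 0.220993
Discount per step: exp(-r*dt) = 0.978240
Stock lattice S(k, j) with j the centered position index:
  k=0: S(0,+0) = 113.1700
  k=1: S(1,-1) = 50.1404; S(1,+0) = 113.1700; S(1,+1) = 255.4317
  k=2: S(2,-2) = 22.2149; S(2,-1) = 50.1404; S(2,+0) = 113.1700; S(2,+1) = 255.4317; S(2,+2) = 576.5251
Terminal payoffs V(N, j) = max(K - S_T, 0):
  V(2,-2) = 84.465097; V(2,-1) = 56.539592; V(2,+0) = 0.000000; V(2,+1) = 0.000000; V(2,+2) = 0.000000
Backward induction: V(k, j) = exp(-r*dt) * [p_u * V(k+1, j+1) + p_m * V(k+1, j) + p_d * V(k+1, j-1)]
  V(1,-1) = exp(-r*dt) * [p_u*0.000000 + p_m*56.539592 + p_d*84.465097] = 55.132882
  V(1,+0) = exp(-r*dt) * [p_u*0.000000 + p_m*0.000000 + p_d*56.539592] = 12.222962
  V(1,+1) = exp(-r*dt) * [p_u*0.000000 + p_m*0.000000 + p_d*0.000000] = 0.000000
  V(0,+0) = exp(-r*dt) * [p_u*0.000000 + p_m*12.222962 + p_d*55.132882] = 19.890182

Answer: Price = V(0,0) = 19.8902


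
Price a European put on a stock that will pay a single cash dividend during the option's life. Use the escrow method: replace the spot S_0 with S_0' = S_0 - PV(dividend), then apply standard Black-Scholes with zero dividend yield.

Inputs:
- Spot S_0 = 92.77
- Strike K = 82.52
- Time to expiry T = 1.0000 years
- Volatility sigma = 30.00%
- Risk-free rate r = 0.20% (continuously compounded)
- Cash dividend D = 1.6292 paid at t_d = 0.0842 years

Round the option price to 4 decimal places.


PV(D) = D * exp(-r * t_d) = 1.6292 * 0.99983161 = 1.62892567
S_0' = S_0 - PV(D) = 92.7700 - 1.62892567 = 91.14107433
d1 = (ln(S_0'/K) + (r + sigma^2/2)*T) / (sigma*sqrt(T)) = 0.48789295
d2 = d1 - sigma*sqrt(T) = 0.18789295
exp(-rT) = 0.99800200
N(-d1) = 0.31281283; N(-d2) = 0.42548028
P = K * exp(-rT) * N(-d2) - S_0' * N(-d1) = 82.5200 * 0.99800200 * 0.42548028 - 91.14107433 * 0.31281283 = 6.5304

Answer: Price = 6.5304


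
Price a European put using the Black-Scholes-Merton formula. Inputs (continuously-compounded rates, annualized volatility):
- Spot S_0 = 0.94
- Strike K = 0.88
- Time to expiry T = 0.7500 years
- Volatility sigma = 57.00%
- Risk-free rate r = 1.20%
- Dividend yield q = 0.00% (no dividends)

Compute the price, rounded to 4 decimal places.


Answer: Price = 0.1447

Derivation:
d1 = (ln(S/K) + (r - q + 0.5*sigma^2) * T) / (sigma * sqrt(T)) = 0.39866637
d2 = d1 - sigma * sqrt(T) = -0.09496811
exp(-rT) = 0.99104038; exp(-qT) = 1.00000000
P = K * exp(-rT) * N(-d2) - S_0 * exp(-qT) * N(-d1)
N(-d1) = 0.34506952; N(-d2) = 0.53782992
P = 0.8800 * 0.99104038 * 0.53782992 - 0.9400 * 1.00000000 * 0.34506952 = 0.1447


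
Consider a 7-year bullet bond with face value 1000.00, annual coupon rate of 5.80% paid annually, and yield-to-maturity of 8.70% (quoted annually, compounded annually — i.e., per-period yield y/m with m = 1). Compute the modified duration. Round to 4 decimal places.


Answer: Modified duration = 5.3796

Derivation:
Coupon per period c = face * coupon_rate / m = 58.000000
Periods per year m = 1; per-period yield y/m = 0.087000
Number of cashflows N = 7
Cashflows (t years, CF_t, discount factor 1/(1+y/m)^(m*t), PV):
  t = 1.0000: CF_t = 58.000000, DF = 0.919963, PV = 53.357866
  t = 2.0000: CF_t = 58.000000, DF = 0.846332, PV = 49.087273
  t = 3.0000: CF_t = 58.000000, DF = 0.778595, PV = 45.158485
  t = 4.0000: CF_t = 58.000000, DF = 0.716278, PV = 41.544144
  t = 5.0000: CF_t = 58.000000, DF = 0.658950, PV = 38.219084
  t = 6.0000: CF_t = 58.000000, DF = 0.606209, PV = 35.160151
  t = 7.0000: CF_t = 1058.000000, DF = 0.557690, PV = 590.036474
Price P = sum_t PV_t = 852.563476
First compute Macaulay numerator sum_t t * PV_t:
  t * PV_t at t = 1.0000: 53.357866
  t * PV_t at t = 2.0000: 98.174546
  t * PV_t at t = 3.0000: 135.475454
  t * PV_t at t = 4.0000: 166.176577
  t * PV_t at t = 5.0000: 191.095420
  t * PV_t at t = 6.0000: 210.960905
  t * PV_t at t = 7.0000: 4130.255318
Macaulay duration D = 4985.496086 / 852.563476 = 5.847654
Modified duration = D / (1 + y/m) = 5.847654 / (1 + 0.087000) = 5.379626


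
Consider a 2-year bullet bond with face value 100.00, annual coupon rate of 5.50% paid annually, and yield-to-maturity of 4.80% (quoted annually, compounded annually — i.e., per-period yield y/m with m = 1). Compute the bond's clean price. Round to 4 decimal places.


Answer: Price = 101.3053

Derivation:
Coupon per period c = face * coupon_rate / m = 5.500000
Periods per year m = 1; per-period yield y/m = 0.048000
Number of cashflows N = 2
Cashflows (t years, CF_t, discount factor 1/(1+y/m)^(m*t), PV):
  t = 1.0000: CF_t = 5.500000, DF = 0.954198, PV = 5.248092
  t = 2.0000: CF_t = 105.500000, DF = 0.910495, PV = 96.057194
Price P = sum_t PV_t = 101.305285


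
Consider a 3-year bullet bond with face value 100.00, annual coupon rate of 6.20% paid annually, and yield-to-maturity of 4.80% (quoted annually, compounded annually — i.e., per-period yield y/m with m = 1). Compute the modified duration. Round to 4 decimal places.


Answer: Modified duration = 2.7020

Derivation:
Coupon per period c = face * coupon_rate / m = 6.200000
Periods per year m = 1; per-period yield y/m = 0.048000
Number of cashflows N = 3
Cashflows (t years, CF_t, discount factor 1/(1+y/m)^(m*t), PV):
  t = 1.0000: CF_t = 6.200000, DF = 0.954198, PV = 5.916031
  t = 2.0000: CF_t = 6.200000, DF = 0.910495, PV = 5.645067
  t = 3.0000: CF_t = 106.200000, DF = 0.868793, PV = 92.265782
Price P = sum_t PV_t = 103.826880
First compute Macaulay numerator sum_t t * PV_t:
  t * PV_t at t = 1.0000: 5.916031
  t * PV_t at t = 2.0000: 11.290135
  t * PV_t at t = 3.0000: 276.797347
Macaulay duration D = 294.003512 / 103.826880 = 2.831670
Modified duration = D / (1 + y/m) = 2.831670 / (1 + 0.048000) = 2.701976


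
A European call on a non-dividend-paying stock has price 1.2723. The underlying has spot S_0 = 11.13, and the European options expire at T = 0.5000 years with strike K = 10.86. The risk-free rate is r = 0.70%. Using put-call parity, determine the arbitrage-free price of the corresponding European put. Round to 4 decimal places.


Put-call parity: C - P = S_0 * exp(-qT) - K * exp(-rT).
S_0 * exp(-qT) = 11.1300 * 1.00000000 = 11.13000000
K * exp(-rT) = 10.8600 * 0.99650612 = 10.82205644
P = C - S*exp(-qT) + K*exp(-rT)
P = 1.2723 - 11.13000000 + 10.82205644 = 0.9644

Answer: Put price = 0.9644
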